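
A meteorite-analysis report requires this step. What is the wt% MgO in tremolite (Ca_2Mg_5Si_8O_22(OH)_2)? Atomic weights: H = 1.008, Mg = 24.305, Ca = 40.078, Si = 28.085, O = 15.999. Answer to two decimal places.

M(Ca_2Mg_5Si_8O_22(OH)_2) = 812.353 g/mol; M(MgO) = 40.304 g/mol.
Moles MgO per formula unit = 5 Mg ÷ 1 = 5.0000.
MgO fraction = (5.0000 × 40.304) / 812.353 = 201.520/812.353 = 0.2481.

24.81 wt%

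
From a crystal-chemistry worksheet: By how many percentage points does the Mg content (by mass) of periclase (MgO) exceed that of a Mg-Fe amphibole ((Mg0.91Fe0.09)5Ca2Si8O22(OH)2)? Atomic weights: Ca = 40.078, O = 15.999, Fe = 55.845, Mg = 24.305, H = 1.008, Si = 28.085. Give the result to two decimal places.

First mineral: 24.305 g Mg in 40.304 g formula = 60.30 wt% Mg.
Second mineral: 110.588 g Mg in 826.546 g formula = 13.38 wt% Mg.
60.30% − 13.38% gives a difference of 46.92 percentage points.

46.92 percentage points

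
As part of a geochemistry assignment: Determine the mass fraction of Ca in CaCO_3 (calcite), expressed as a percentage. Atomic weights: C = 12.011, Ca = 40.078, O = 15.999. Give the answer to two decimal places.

40.04 mass %

M(CaCO_3) = 100.086 g/mol.
Ca contributes 1 × 40.078 = 40.078 g per mole.
40.078/100.086 = 0.4004 → 40.04%.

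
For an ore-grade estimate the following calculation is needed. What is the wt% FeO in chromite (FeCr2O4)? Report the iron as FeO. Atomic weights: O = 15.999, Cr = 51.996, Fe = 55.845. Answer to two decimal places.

32.10 wt%

M(FeCr2O4) = 223.833 g/mol; M(FeO) = 71.844 g/mol.
Moles FeO per formula unit = 1 Fe ÷ 1 = 1.0000.
FeO fraction = (1.0000 × 71.844) / 223.833 = 71.844/223.833 = 0.3210.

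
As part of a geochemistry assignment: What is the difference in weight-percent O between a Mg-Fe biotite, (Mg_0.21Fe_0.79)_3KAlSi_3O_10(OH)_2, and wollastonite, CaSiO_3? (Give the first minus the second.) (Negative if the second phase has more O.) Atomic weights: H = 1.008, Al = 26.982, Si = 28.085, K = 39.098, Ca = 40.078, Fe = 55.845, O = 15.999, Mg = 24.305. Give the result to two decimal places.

O in (Mg_0.21Fe_0.79)_3KAlSi_3O_10(OH)_2: molar mass 492.004 g/mol; 12×15.999 = 191.988 g → 39.02 wt%.
O in CaSiO_3: molar mass 116.160 g/mol; 3×15.999 = 47.997 g → 41.32 wt%.
Difference = 39.02 − 41.32 = -2.30 percentage points.

-2.30 percentage points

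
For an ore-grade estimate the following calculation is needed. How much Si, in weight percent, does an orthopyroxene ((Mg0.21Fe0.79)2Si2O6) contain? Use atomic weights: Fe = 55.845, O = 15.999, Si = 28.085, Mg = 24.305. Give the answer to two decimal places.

22.41 weight percent

Formula mass = 0.42*24.305 + 1.58*55.845 + 2*28.085 + 6*15.999 = 250.607 g/mol, of which 56.170 g is Si.
So Si makes up 56.170/250.607 = 0.2241 of the mass, i.e. 22.41%.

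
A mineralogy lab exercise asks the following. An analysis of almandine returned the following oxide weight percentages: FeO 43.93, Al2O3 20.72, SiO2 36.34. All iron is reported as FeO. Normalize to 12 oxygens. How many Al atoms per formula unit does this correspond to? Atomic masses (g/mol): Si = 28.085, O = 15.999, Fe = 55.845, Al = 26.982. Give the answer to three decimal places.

FeO: 43.93/71.844 = 0.61146 mol → 0.61146 mol Fe, 0.61146 mol O.
Al2O3: 20.72/101.961 = 0.20321 mol → 0.40642 mol Al, 0.60963 mol O.
SiO2: 36.34/60.083 = 0.60483 mol → 0.60483 mol Si, 1.20966 mol O.
Total oxygen = 2.43075 mol. Normalization factor = 12/2.43075 = 4.93675.
Al per 12 O = 0.40642 × 4.93675 = 2.006.

2.006 Al apfu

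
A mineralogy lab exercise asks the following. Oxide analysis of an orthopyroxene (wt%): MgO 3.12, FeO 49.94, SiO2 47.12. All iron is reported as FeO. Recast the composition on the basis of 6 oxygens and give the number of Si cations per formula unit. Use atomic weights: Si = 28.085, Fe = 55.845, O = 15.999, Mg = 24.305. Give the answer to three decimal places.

3.12 wt% MgO ÷ 40.304 g/mol = 0.07741 mol, giving 0.07741 Mg and 0.07741 O.
49.94 wt% FeO ÷ 71.844 g/mol = 0.69512 mol, giving 0.69512 Fe and 0.69512 O.
47.12 wt% SiO2 ÷ 60.083 g/mol = 0.78425 mol, giving 0.78425 Si and 1.56850 O.
Oxygen sums to 2.34103; scaling by 6/2.34103 = 2.56297 puts the formula on 6 O.
Si: 0.78425 × 2.56297 = 2.010 atoms per formula unit.

2.010 Si apfu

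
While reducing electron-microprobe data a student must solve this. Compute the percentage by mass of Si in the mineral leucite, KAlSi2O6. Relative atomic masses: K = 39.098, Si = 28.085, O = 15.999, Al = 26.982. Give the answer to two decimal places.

Formula mass = 1×39.098 + 1×26.982 + 2×28.085 + 6×15.999 = 218.244 g/mol, of which 56.170 g is Si.
So Si makes up 56.170/218.244 = 0.2574 of the mass, i.e. 25.74%.

25.74 mass %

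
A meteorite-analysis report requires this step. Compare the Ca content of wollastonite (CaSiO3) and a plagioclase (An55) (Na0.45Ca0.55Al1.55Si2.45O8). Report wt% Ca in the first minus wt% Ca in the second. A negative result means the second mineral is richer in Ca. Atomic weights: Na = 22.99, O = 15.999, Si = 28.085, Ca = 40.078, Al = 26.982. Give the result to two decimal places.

26.37 percentage points

M(CaSiO3) = 116.160 g/mol, so wt% Ca = 40.078/116.160 × 100 = 34.50%.
M(Na0.45Ca0.55Al1.55Si2.45O8) = 271.011 g/mol, so wt% Ca = 22.043/271.011 × 100 = 8.13%.
34.50 − 8.13 = 26.37 pp.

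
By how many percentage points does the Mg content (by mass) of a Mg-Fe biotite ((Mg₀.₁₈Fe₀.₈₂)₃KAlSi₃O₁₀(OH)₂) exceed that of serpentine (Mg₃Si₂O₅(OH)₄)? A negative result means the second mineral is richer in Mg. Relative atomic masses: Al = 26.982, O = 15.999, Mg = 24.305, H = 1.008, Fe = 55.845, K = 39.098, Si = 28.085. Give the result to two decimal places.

-23.66 percentage points

Mg in (Mg₀.₁₈Fe₀.₈₂)₃KAlSi₃O₁₀(OH)₂: molar mass 494.842 g/mol; 0.54×24.305 = 13.125 g → 2.65 wt%.
Mg in Mg₃Si₂O₅(OH)₄: molar mass 277.108 g/mol; 3×24.305 = 72.915 g → 26.31 wt%.
Difference = 2.65 − 26.31 = -23.66 percentage points.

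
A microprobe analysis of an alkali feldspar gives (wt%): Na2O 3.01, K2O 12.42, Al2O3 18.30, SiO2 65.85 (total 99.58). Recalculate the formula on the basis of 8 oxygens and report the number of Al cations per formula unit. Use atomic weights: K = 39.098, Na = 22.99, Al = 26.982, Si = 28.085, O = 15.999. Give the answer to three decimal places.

0.987 Al apfu

Na2O (M=61.979): mol = 0.04856; Na = 0.09712, O = 0.04856.
K2O (M=94.195): mol = 0.13185; K = 0.26370, O = 0.13185.
Al2O3 (M=101.961): mol = 0.17948; Al = 0.35896, O = 0.53844.
SiO2 (M=60.083): mol = 1.09598; Si = 1.09598, O = 2.19196.
ΣO = 2.91081; factor = 8/ΣO = 2.74838.
Al apfu = 0.35896 × 2.74838 = 0.987.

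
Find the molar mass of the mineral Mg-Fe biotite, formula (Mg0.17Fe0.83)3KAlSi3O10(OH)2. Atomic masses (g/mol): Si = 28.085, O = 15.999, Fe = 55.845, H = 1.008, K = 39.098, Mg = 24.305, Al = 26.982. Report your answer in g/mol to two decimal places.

495.79 g/mol

M = 0.51*24.305 + 2.49*55.845 + 1*39.098 + 1*26.982 + 3*28.085 + 12*15.999 + 2*1.008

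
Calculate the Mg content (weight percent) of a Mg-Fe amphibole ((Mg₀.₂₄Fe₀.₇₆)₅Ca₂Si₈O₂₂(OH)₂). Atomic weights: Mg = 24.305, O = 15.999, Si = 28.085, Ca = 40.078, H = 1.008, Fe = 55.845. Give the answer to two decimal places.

3.13 weight percent

Molar mass of (Mg₀.₂₄Fe₀.₇₆)₅Ca₂Si₈O₂₂(OH)₂: 1.20·24.305 + 3.80·55.845 + 2·40.078 + 8·28.085 + 24·15.999 + 2·1.008 = 932.205 g/mol.
Mass of Mg per formula unit: 1.20 × 24.305 = 29.166 g.
Weight fraction Mg = 29.166 / 932.205 = 0.0313.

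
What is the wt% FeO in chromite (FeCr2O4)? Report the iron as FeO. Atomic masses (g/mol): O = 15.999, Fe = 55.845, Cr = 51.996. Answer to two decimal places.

Molar mass of FeCr2O4 = 1×55.845 + 2×51.996 + 4×15.999 = 223.833 g/mol.
Each formula unit contains 1 Fe, equivalent to 1/1 = 1.0000 mol FeO.
M(FeO) = 1×55.845 + 1×15.999 = 71.844 g/mol.
Mass of FeO per formula unit = 1.0000 × 71.844 = 71.844 g.
FeO wt% = 71.844 / 223.833 × 100 = 32.10%.

32.10 wt%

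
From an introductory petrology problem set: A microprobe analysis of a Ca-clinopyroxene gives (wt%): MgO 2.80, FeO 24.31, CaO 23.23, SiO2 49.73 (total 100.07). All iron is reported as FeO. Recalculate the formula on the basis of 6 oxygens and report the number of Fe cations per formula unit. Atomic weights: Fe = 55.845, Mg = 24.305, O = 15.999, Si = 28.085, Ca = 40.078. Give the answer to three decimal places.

MgO (M=40.304): mol = 0.06947; Mg = 0.06947, O = 0.06947.
FeO (M=71.844): mol = 0.33837; Fe = 0.33837, O = 0.33837.
CaO (M=56.077): mol = 0.41425; Ca = 0.41425, O = 0.41425.
SiO2 (M=60.083): mol = 0.82769; Si = 0.82769, O = 1.65538.
ΣO = 2.47747; factor = 6/ΣO = 2.42183.
Fe apfu = 0.33837 × 2.42183 = 0.819.

0.819 Fe apfu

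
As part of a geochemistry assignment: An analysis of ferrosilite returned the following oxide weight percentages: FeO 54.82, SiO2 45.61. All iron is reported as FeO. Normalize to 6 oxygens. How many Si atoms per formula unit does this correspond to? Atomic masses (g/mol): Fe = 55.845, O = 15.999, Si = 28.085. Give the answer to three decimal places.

54.82 wt% FeO ÷ 71.844 g/mol = 0.76304 mol, giving 0.76304 Fe and 0.76304 O.
45.61 wt% SiO2 ÷ 60.083 g/mol = 0.75912 mol, giving 0.75912 Si and 1.51824 O.
Oxygen sums to 2.28128; scaling by 6/2.28128 = 2.63010 puts the formula on 6 O.
Si: 0.75912 × 2.63010 = 1.997 atoms per formula unit.

1.997 Si apfu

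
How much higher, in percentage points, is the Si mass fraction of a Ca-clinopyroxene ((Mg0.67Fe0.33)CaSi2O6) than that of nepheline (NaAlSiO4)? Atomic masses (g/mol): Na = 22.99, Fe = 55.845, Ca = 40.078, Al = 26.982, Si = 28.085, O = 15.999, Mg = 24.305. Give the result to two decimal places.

4.98 percentage points

Si in (Mg0.67Fe0.33)CaSi2O6: molar mass 226.955 g/mol; 2×28.085 = 56.170 g → 24.75 wt%.
Si in NaAlSiO4: molar mass 142.053 g/mol; 1×28.085 = 28.085 g → 19.77 wt%.
Difference = 24.75 − 19.77 = 4.98 percentage points.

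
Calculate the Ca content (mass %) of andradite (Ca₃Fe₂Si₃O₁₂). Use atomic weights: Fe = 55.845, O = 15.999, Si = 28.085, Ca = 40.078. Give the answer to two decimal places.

23.66 mass %

M(Ca₃Fe₂Si₃O₁₂) = 508.167 g/mol.
Ca contributes 3 × 40.078 = 120.234 g per mole.
120.234/508.167 = 0.2366 → 23.66%.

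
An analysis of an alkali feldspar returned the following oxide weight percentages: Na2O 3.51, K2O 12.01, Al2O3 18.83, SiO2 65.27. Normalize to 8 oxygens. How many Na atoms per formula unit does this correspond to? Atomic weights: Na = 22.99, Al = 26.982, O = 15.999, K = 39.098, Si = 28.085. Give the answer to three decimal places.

0.311 Na apfu

Na2O (M=61.979): mol = 0.05663; Na = 0.11326, O = 0.05663.
K2O (M=94.195): mol = 0.12750; K = 0.25500, O = 0.12750.
Al2O3 (M=101.961): mol = 0.18468; Al = 0.36936, O = 0.55404.
SiO2 (M=60.083): mol = 1.08633; Si = 1.08633, O = 2.17266.
ΣO = 2.91083; factor = 8/ΣO = 2.74836.
Na apfu = 0.11326 × 2.74836 = 0.311.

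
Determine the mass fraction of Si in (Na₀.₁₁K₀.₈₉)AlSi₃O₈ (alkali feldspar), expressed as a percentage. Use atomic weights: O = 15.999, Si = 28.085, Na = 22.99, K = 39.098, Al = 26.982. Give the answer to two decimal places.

Molar mass of (Na₀.₁₁K₀.₈₉)AlSi₃O₈: 0.11·22.99 + 0.89·39.098 + 1·26.982 + 3·28.085 + 8·15.999 = 276.555 g/mol.
Mass of Si per formula unit: 3 × 28.085 = 84.255 g.
Weight fraction Si = 84.255 / 276.555 = 0.3047.

30.47 wt%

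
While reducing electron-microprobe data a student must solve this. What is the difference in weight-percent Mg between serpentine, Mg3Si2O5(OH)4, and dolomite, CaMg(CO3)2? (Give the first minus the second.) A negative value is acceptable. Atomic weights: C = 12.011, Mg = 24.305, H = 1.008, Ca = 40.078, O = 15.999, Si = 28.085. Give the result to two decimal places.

First mineral: 72.915 g Mg in 277.108 g formula = 26.31 wt% Mg.
Second mineral: 24.305 g Mg in 184.399 g formula = 13.18 wt% Mg.
26.31% − 13.18% gives a difference of 13.13 percentage points.

13.13 percentage points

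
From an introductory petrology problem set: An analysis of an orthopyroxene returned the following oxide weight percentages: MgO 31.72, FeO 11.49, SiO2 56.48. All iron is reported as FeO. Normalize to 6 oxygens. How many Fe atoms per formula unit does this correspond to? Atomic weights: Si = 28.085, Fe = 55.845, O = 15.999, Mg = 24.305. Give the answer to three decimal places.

0.339 Fe apfu

MgO (M=40.304): mol = 0.78702; Mg = 0.78702, O = 0.78702.
FeO (M=71.844): mol = 0.15993; Fe = 0.15993, O = 0.15993.
SiO2 (M=60.083): mol = 0.94003; Si = 0.94003, O = 1.88006.
ΣO = 2.82701; factor = 6/ΣO = 2.12238.
Fe apfu = 0.15993 × 2.12238 = 0.339.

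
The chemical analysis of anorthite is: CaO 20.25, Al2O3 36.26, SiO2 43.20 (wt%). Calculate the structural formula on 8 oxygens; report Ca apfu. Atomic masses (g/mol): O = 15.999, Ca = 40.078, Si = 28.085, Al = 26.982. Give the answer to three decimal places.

1.008 Ca apfu

20.25 wt% CaO ÷ 56.077 g/mol = 0.36111 mol, giving 0.36111 Ca and 0.36111 O.
36.26 wt% Al2O3 ÷ 101.961 g/mol = 0.35563 mol, giving 0.71126 Al and 1.06689 O.
43.20 wt% SiO2 ÷ 60.083 g/mol = 0.71901 mol, giving 0.71901 Si and 1.43802 O.
Oxygen sums to 2.86602; scaling by 8/2.86602 = 2.79133 puts the formula on 8 O.
Ca: 0.36111 × 2.79133 = 1.008 atoms per formula unit.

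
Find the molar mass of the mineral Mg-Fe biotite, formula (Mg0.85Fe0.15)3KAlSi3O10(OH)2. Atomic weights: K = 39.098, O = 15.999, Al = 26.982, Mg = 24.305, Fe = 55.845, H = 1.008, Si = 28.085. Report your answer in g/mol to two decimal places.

431.45 g/mol

The formula mass is the sum 2.55*24.305 + 0.45*55.845 + 1*39.098 + 1*26.982 + 3*28.085 + 12*15.999 + 2*1.008.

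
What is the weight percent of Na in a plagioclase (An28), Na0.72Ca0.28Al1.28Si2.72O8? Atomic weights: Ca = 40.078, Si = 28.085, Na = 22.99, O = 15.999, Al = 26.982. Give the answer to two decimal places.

6.21 wt%

Molar mass of Na0.72Ca0.28Al1.28Si2.72O8: 0.72*22.99 + 0.28*40.078 + 1.28*26.982 + 2.72*28.085 + 8*15.999 = 266.695 g/mol.
Mass of Na per formula unit: 0.72 × 22.99 = 16.553 g.
Weight fraction Na = 16.553 / 266.695 = 0.0621.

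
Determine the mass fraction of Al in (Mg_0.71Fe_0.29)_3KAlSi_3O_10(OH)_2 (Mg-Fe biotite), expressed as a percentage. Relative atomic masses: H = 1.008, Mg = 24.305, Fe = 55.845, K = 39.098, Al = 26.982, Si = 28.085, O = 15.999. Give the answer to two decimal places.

Molar mass of (Mg_0.71Fe_0.29)_3KAlSi_3O_10(OH)_2: 2.13×24.305 + 0.87×55.845 + 1×39.098 + 1×26.982 + 3×28.085 + 12×15.999 + 2×1.008 = 444.694 g/mol.
Mass of Al per formula unit: 1 × 26.982 = 26.982 g.
Weight fraction Al = 26.982 / 444.694 = 0.0607.

6.07 wt%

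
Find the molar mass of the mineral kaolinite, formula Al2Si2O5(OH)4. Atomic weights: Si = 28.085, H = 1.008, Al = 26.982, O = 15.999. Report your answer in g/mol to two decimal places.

258.16 g/mol

The formula mass is the sum 2·26.982 + 2·28.085 + 9·15.999 + 4·1.008.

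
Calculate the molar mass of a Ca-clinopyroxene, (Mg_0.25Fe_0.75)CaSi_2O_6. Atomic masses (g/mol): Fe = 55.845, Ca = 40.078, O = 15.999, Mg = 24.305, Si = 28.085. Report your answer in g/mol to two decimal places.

240.20 g/mol

M = 0.25(24.305) + 0.75(55.845) + 1(40.078) + 2(28.085) + 6(15.999)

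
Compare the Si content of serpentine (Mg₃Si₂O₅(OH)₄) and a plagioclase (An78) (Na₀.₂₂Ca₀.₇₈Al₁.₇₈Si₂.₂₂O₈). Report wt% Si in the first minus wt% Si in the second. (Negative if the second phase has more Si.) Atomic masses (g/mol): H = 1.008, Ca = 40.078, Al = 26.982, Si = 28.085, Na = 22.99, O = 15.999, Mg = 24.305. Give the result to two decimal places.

Si in Mg₃Si₂O₅(OH)₄: molar mass 277.108 g/mol; 2×28.085 = 56.170 g → 20.27 wt%.
Si in Na₀.₂₂Ca₀.₇₈Al₁.₇₈Si₂.₂₂O₈: molar mass 274.687 g/mol; 2.22×28.085 = 62.349 g → 22.70 wt%.
Difference = 20.27 − 22.70 = -2.43 percentage points.

-2.43 percentage points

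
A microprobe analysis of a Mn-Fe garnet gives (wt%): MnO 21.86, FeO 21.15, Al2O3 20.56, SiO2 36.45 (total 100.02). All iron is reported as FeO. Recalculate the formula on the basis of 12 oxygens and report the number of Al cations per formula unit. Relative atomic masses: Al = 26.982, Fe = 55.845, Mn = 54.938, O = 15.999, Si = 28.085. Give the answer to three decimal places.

1.999 Al apfu

MnO (M=70.937): mol = 0.30816; Mn = 0.30816, O = 0.30816.
FeO (M=71.844): mol = 0.29439; Fe = 0.29439, O = 0.29439.
Al2O3 (M=101.961): mol = 0.20165; Al = 0.40330, O = 0.60495.
SiO2 (M=60.083): mol = 0.60666; Si = 0.60666, O = 1.21332.
ΣO = 2.42082; factor = 12/ΣO = 4.95700.
Al apfu = 0.40330 × 4.95700 = 1.999.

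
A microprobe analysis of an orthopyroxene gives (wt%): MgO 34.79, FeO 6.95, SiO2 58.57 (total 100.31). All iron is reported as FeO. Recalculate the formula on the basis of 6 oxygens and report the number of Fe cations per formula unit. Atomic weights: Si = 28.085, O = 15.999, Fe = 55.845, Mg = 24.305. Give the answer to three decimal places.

0.199 Fe apfu

MgO: 34.79/40.304 = 0.86319 mol → 0.86319 mol Mg, 0.86319 mol O.
FeO: 6.95/71.844 = 0.09674 mol → 0.09674 mol Fe, 0.09674 mol O.
SiO2: 58.57/60.083 = 0.97482 mol → 0.97482 mol Si, 1.94964 mol O.
Total oxygen = 2.90957 mol. Normalization factor = 6/2.90957 = 2.06216.
Fe per 6 O = 0.09674 × 2.06216 = 0.199.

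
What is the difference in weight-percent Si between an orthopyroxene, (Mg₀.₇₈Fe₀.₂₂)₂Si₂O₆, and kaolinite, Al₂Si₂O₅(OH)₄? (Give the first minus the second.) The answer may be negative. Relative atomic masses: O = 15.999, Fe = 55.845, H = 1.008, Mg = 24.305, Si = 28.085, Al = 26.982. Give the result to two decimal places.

4.41 percentage points

Si in (Mg₀.₇₈Fe₀.₂₂)₂Si₂O₆: molar mass 214.652 g/mol; 2×28.085 = 56.170 g → 26.17 wt%.
Si in Al₂Si₂O₅(OH)₄: molar mass 258.157 g/mol; 2×28.085 = 56.170 g → 21.76 wt%.
Difference = 26.17 − 21.76 = 4.41 percentage points.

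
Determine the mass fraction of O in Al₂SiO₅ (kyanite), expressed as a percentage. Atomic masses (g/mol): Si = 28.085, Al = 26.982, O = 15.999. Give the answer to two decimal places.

49.37 mass %

Formula mass = 2·26.982 + 1·28.085 + 5·15.999 = 162.044 g/mol, of which 79.995 g is O.
So O makes up 79.995/162.044 = 0.4937 of the mass, i.e. 49.37%.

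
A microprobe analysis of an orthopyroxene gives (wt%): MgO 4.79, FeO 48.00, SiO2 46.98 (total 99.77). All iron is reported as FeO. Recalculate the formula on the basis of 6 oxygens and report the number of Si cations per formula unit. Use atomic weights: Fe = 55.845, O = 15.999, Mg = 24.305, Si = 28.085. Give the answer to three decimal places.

1.996 Si apfu

4.79 wt% MgO ÷ 40.304 g/mol = 0.11885 mol, giving 0.11885 Mg and 0.11885 O.
48.00 wt% FeO ÷ 71.844 g/mol = 0.66811 mol, giving 0.66811 Fe and 0.66811 O.
46.98 wt% SiO2 ÷ 60.083 g/mol = 0.78192 mol, giving 0.78192 Si and 1.56384 O.
Oxygen sums to 2.35080; scaling by 6/2.35080 = 2.55232 puts the formula on 6 O.
Si: 0.78192 × 2.55232 = 1.996 atoms per formula unit.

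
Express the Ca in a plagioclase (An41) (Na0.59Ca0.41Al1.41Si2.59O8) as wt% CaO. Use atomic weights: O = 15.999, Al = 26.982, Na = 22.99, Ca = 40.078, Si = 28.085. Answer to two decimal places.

8.55 wt%

Molar mass of Na0.59Ca0.41Al1.41Si2.59O8 = 0.59*22.99 + 0.41*40.078 + 1.41*26.982 + 2.59*28.085 + 8*15.999 = 268.773 g/mol.
Each formula unit contains 0.41 Ca, equivalent to 0.41/1 = 0.4100 mol CaO.
M(CaO) = 1×40.078 + 1×15.999 = 56.077 g/mol.
Mass of CaO per formula unit = 0.4100 × 56.077 = 22.992 g.
CaO wt% = 22.992 / 268.773 × 100 = 8.55%.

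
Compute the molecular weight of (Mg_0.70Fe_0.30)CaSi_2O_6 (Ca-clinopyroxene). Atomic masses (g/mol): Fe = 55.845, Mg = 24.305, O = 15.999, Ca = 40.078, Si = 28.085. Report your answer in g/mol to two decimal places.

Mg: 0.70 × 24.305 = 17.0135
Fe: 0.30 × 55.845 = 16.7535
Ca: 1 × 40.078 = 40.0780
Si: 2 × 28.085 = 56.1700
O: 6 × 15.999 = 95.9940
Summing the contributions gives the formula mass.

226.01 g/mol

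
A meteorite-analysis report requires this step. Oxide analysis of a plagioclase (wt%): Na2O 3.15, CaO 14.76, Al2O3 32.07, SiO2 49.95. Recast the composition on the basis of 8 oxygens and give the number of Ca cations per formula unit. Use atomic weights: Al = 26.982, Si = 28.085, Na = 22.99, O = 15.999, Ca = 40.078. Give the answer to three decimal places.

0.721 Ca apfu

Na2O (M=61.979): mol = 0.05082; Na = 0.10164, O = 0.05082.
CaO (M=56.077): mol = 0.26321; Ca = 0.26321, O = 0.26321.
Al2O3 (M=101.961): mol = 0.31453; Al = 0.62906, O = 0.94359.
SiO2 (M=60.083): mol = 0.83135; Si = 0.83135, O = 1.66270.
ΣO = 2.92032; factor = 8/ΣO = 2.73943.
Ca apfu = 0.26321 × 2.73943 = 0.721.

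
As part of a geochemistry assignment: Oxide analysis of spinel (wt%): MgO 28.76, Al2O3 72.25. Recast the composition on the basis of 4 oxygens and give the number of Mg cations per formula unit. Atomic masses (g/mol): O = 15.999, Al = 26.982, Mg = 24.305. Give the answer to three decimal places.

28.76 wt% MgO ÷ 40.304 g/mol = 0.71358 mol, giving 0.71358 Mg and 0.71358 O.
72.25 wt% Al2O3 ÷ 101.961 g/mol = 0.70860 mol, giving 1.41720 Al and 2.12580 O.
Oxygen sums to 2.83938; scaling by 4/2.83938 = 1.40876 puts the formula on 4 O.
Mg: 0.71358 × 1.40876 = 1.005 atoms per formula unit.

1.005 Mg apfu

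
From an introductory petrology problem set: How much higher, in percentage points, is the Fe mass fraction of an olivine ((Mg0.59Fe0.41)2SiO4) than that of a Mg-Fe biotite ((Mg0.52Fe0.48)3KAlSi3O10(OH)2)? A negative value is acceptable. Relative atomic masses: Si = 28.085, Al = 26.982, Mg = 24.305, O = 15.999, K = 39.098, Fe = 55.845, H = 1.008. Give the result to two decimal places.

Fe in (Mg0.59Fe0.41)2SiO4: molar mass 166.554 g/mol; 0.82×55.845 = 45.793 g → 27.49 wt%.
Fe in (Mg0.52Fe0.48)3KAlSi3O10(OH)2: molar mass 462.672 g/mol; 1.44×55.845 = 80.417 g → 17.38 wt%.
Difference = 27.49 − 17.38 = 10.11 percentage points.

10.11 percentage points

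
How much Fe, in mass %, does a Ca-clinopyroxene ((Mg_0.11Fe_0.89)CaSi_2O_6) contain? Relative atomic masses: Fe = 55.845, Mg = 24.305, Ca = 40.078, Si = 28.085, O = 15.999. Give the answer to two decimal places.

20.32 mass %

M((Mg_0.11Fe_0.89)CaSi_2O_6) = 244.618 g/mol.
Fe contributes 0.89 × 55.845 = 49.702 g per mole.
49.702/244.618 = 0.2032 → 20.32%.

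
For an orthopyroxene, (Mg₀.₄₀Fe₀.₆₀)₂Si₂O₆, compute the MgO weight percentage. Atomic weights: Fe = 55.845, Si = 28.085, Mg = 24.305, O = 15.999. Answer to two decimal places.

13.51 wt%

Molar mass of (Mg₀.₄₀Fe₀.₆₀)₂Si₂O₆ = 0.80·24.305 + 1.20·55.845 + 2·28.085 + 6·15.999 = 238.622 g/mol.
Each formula unit contains 0.80 Mg, equivalent to 0.80/1 = 0.8000 mol MgO.
M(MgO) = 1×24.305 + 1×15.999 = 40.304 g/mol.
Mass of MgO per formula unit = 0.8000 × 40.304 = 32.243 g.
MgO wt% = 32.243 / 238.622 × 100 = 13.51%.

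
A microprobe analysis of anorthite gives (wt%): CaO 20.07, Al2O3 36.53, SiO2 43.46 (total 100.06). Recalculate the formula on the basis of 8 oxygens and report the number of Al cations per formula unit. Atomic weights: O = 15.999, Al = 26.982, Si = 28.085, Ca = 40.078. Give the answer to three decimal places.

1.991 Al apfu

20.07 wt% CaO ÷ 56.077 g/mol = 0.35790 mol, giving 0.35790 Ca and 0.35790 O.
36.53 wt% Al2O3 ÷ 101.961 g/mol = 0.35827 mol, giving 0.71654 Al and 1.07481 O.
43.46 wt% SiO2 ÷ 60.083 g/mol = 0.72333 mol, giving 0.72333 Si and 1.44666 O.
Oxygen sums to 2.87937; scaling by 8/2.87937 = 2.77839 puts the formula on 8 O.
Al: 0.71654 × 2.77839 = 1.991 atoms per formula unit.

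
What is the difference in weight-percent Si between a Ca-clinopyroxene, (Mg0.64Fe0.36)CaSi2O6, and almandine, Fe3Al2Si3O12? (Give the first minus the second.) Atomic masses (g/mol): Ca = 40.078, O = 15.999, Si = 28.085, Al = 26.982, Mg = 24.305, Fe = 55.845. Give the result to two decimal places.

7.72 percentage points

Si in (Mg0.64Fe0.36)CaSi2O6: molar mass 227.901 g/mol; 2×28.085 = 56.170 g → 24.65 wt%.
Si in Fe3Al2Si3O12: molar mass 497.742 g/mol; 3×28.085 = 84.255 g → 16.93 wt%.
Difference = 24.65 − 16.93 = 7.72 percentage points.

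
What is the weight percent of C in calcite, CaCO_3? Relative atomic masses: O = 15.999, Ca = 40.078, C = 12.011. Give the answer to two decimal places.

Formula mass = 1×40.078 + 1×12.011 + 3×15.999 = 100.086 g/mol, of which 12.011 g is C.
So C makes up 12.011/100.086 = 0.1200 of the mass, i.e. 12.00%.

12.00 mass %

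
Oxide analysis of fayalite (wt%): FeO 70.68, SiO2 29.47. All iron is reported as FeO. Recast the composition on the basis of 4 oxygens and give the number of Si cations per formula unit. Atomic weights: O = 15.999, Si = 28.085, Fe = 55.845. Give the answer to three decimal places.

FeO: 70.68/71.844 = 0.98380 mol → 0.98380 mol Fe, 0.98380 mol O.
SiO2: 29.47/60.083 = 0.49049 mol → 0.49049 mol Si, 0.98098 mol O.
Total oxygen = 1.96478 mol. Normalization factor = 4/1.96478 = 2.03585.
Si per 4 O = 0.49049 × 2.03585 = 0.999.

0.999 Si apfu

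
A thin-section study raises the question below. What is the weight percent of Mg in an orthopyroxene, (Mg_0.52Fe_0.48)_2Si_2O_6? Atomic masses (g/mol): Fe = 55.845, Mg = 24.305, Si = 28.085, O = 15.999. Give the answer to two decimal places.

Molar mass of (Mg_0.52Fe_0.48)_2Si_2O_6: 1.04×24.305 + 0.96×55.845 + 2×28.085 + 6×15.999 = 231.052 g/mol.
Mass of Mg per formula unit: 1.04 × 24.305 = 25.277 g.
Weight fraction Mg = 25.277 / 231.052 = 0.1094.

10.94 mass %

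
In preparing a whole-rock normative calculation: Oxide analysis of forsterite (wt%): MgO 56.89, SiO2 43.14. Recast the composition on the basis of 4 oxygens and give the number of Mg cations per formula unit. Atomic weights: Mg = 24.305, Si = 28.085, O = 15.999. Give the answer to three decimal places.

MgO (M=40.304): mol = 1.41152; Mg = 1.41152, O = 1.41152.
SiO2 (M=60.083): mol = 0.71801; Si = 0.71801, O = 1.43602.
ΣO = 2.84754; factor = 4/ΣO = 1.40472.
Mg apfu = 1.41152 × 1.40472 = 1.983.

1.983 Mg apfu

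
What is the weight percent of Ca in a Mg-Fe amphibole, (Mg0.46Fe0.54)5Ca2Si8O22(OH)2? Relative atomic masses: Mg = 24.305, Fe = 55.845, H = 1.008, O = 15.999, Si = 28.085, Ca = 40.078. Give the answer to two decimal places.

M((Mg0.46Fe0.54)5Ca2Si8O22(OH)2) = 897.511 g/mol.
Ca contributes 2 × 40.078 = 80.156 g per mole.
80.156/897.511 = 0.0893 → 8.93%.

8.93 mass %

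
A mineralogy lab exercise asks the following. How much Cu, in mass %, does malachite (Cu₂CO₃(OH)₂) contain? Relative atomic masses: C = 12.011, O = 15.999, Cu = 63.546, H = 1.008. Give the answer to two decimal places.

57.48 mass %

M(Cu₂CO₃(OH)₂) = 221.114 g/mol.
Cu contributes 2 × 63.546 = 127.092 g per mole.
127.092/221.114 = 0.5748 → 57.48%.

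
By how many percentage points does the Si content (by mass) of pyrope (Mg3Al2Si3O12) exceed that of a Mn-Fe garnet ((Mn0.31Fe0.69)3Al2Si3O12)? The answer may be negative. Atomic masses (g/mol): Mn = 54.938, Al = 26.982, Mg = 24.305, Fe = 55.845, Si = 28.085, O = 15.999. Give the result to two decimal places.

3.94 percentage points

First mineral: 84.255 g Si in 403.122 g formula = 20.90 wt% Si.
Second mineral: 84.255 g Si in 496.898 g formula = 16.96 wt% Si.
20.90% − 16.96% gives a difference of 3.94 percentage points.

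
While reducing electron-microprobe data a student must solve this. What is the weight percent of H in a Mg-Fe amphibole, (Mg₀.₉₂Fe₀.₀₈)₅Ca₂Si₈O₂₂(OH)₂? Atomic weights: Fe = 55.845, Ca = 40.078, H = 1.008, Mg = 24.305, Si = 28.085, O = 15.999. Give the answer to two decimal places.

0.24 weight percent

M((Mg₀.₉₂Fe₀.₀₈)₅Ca₂Si₈O₂₂(OH)₂) = 824.969 g/mol.
H contributes 2 × 1.008 = 2.016 g per mole.
2.016/824.969 = 0.0024 → 0.24%.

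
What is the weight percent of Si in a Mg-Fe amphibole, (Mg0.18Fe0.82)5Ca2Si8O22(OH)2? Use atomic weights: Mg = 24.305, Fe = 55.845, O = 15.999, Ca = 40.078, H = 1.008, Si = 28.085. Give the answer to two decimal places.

23.86 weight percent

Formula mass = 0.90*24.305 + 4.10*55.845 + 2*40.078 + 8*28.085 + 24*15.999 + 2*1.008 = 941.667 g/mol, of which 224.680 g is Si.
So Si makes up 224.680/941.667 = 0.2386 of the mass, i.e. 23.86%.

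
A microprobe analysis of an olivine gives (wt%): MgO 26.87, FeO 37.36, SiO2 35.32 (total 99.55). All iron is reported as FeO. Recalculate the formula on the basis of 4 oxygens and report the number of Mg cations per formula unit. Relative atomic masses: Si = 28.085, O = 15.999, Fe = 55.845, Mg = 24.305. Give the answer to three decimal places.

1.129 Mg apfu

MgO (M=40.304): mol = 0.66668; Mg = 0.66668, O = 0.66668.
FeO (M=71.844): mol = 0.52002; Fe = 0.52002, O = 0.52002.
SiO2 (M=60.083): mol = 0.58785; Si = 0.58785, O = 1.17570.
ΣO = 2.36240; factor = 4/ΣO = 1.69319.
Mg apfu = 0.66668 × 1.69319 = 1.129.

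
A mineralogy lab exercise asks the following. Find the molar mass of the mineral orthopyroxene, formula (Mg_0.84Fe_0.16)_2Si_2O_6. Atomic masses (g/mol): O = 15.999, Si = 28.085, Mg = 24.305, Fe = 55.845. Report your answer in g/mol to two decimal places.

210.87 g/mol

M = 1.68*24.305 + 0.32*55.845 + 2*28.085 + 6*15.999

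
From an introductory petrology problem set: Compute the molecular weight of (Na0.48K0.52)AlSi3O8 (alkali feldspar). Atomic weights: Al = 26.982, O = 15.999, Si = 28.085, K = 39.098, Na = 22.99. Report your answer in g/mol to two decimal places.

Na: 0.48 × 22.99 = 11.0352
K: 0.52 × 39.098 = 20.3310
Al: 1 × 26.982 = 26.9820
Si: 3 × 28.085 = 84.2550
O: 8 × 15.999 = 127.9920
Summing the contributions gives the formula mass.

270.60 g/mol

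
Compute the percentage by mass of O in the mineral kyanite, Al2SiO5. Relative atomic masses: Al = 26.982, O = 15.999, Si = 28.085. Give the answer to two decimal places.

49.37 wt%

Molar mass of Al2SiO5: 2·26.982 + 1·28.085 + 5·15.999 = 162.044 g/mol.
Mass of O per formula unit: 5 × 15.999 = 79.995 g.
Weight fraction O = 79.995 / 162.044 = 0.4937.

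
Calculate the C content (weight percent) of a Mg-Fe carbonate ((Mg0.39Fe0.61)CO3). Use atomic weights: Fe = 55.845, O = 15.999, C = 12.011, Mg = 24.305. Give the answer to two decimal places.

Molar mass of (Mg0.39Fe0.61)CO3: 0.39*24.305 + 0.61*55.845 + 1*12.011 + 3*15.999 = 103.552 g/mol.
Mass of C per formula unit: 1 × 12.011 = 12.011 g.
Weight fraction C = 12.011 / 103.552 = 0.1160.

11.60 weight percent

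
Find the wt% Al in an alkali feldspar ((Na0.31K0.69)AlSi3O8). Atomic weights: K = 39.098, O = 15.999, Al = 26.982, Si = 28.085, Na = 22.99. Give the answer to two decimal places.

Formula mass = 0.31·22.99 + 0.69·39.098 + 1·26.982 + 3·28.085 + 8·15.999 = 273.334 g/mol, of which 26.982 g is Al.
So Al makes up 26.982/273.334 = 0.0987 of the mass, i.e. 9.87%.

9.87 mass %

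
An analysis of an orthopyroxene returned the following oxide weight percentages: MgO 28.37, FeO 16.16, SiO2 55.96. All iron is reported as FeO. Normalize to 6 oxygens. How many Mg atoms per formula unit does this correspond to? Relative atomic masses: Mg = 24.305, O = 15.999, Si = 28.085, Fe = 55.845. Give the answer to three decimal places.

1.513 Mg apfu

28.37 wt% MgO ÷ 40.304 g/mol = 0.70390 mol, giving 0.70390 Mg and 0.70390 O.
16.16 wt% FeO ÷ 71.844 g/mol = 0.22493 mol, giving 0.22493 Fe and 0.22493 O.
55.96 wt% SiO2 ÷ 60.083 g/mol = 0.93138 mol, giving 0.93138 Si and 1.86276 O.
Oxygen sums to 2.79159; scaling by 6/2.79159 = 2.14931 puts the formula on 6 O.
Mg: 0.70390 × 2.14931 = 1.513 atoms per formula unit.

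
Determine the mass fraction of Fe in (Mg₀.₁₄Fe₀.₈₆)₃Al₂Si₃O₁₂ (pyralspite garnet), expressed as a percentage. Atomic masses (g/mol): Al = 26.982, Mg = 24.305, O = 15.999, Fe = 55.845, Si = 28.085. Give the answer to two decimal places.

Formula mass = 0.42*24.305 + 2.58*55.845 + 2*26.982 + 3*28.085 + 12*15.999 = 484.495 g/mol, of which 144.080 g is Fe.
So Fe makes up 144.080/484.495 = 0.2974 of the mass, i.e. 29.74%.

29.74 wt%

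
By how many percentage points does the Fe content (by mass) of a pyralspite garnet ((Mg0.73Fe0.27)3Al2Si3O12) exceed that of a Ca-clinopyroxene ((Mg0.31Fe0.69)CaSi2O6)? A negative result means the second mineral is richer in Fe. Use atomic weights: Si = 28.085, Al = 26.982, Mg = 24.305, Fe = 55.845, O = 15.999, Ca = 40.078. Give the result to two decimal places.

M((Mg0.73Fe0.27)3Al2Si3O12) = 428.669 g/mol, so wt% Fe = 45.234/428.669 × 100 = 10.55%.
M((Mg0.31Fe0.69)CaSi2O6) = 238.310 g/mol, so wt% Fe = 38.533/238.310 × 100 = 16.17%.
10.55 − 16.17 = -5.62 pp.

-5.62 percentage points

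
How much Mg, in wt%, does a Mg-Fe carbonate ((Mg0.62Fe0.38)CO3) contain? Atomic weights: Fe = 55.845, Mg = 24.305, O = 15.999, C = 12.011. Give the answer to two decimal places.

15.65 wt%

Formula mass = 0.62×24.305 + 0.38×55.845 + 1×12.011 + 3×15.999 = 96.298 g/mol, of which 15.069 g is Mg.
So Mg makes up 15.069/96.298 = 0.1565 of the mass, i.e. 15.65%.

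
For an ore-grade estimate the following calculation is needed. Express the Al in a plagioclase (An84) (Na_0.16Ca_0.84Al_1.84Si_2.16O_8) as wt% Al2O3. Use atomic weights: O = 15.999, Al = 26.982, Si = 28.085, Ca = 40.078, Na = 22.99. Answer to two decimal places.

Formula mass = 275.646 g/mol.
1.84 Al → 0.9200 mol Al2O3 per formula unit; M(Al2O3) = 101.961, so Al2O3 mass = 93.804 g.
93.804/275.646 × 100 = 34.03 wt%.

34.03 wt%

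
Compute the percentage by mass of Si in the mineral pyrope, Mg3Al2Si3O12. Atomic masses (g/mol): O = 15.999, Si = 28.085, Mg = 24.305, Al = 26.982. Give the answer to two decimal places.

20.90 weight percent

Formula mass = 3·24.305 + 2·26.982 + 3·28.085 + 12·15.999 = 403.122 g/mol, of which 84.255 g is Si.
So Si makes up 84.255/403.122 = 0.2090 of the mass, i.e. 20.90%.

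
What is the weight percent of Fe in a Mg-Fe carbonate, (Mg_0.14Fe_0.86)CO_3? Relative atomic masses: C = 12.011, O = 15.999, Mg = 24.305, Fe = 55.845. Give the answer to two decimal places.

43.10 weight percent

Molar mass of (Mg_0.14Fe_0.86)CO_3: 0.14*24.305 + 0.86*55.845 + 1*12.011 + 3*15.999 = 111.437 g/mol.
Mass of Fe per formula unit: 0.86 × 55.845 = 48.027 g.
Weight fraction Fe = 48.027 / 111.437 = 0.4310.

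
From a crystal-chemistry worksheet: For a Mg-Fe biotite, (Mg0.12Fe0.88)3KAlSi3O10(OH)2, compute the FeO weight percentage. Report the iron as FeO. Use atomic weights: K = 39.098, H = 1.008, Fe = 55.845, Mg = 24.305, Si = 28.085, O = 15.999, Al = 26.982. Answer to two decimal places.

M((Mg0.12Fe0.88)3KAlSi3O10(OH)2) = 500.520 g/mol; M(FeO) = 71.844 g/mol.
Moles FeO per formula unit = 2.64 Fe ÷ 1 = 2.6400.
FeO fraction = (2.6400 × 71.844) / 500.520 = 189.668/500.520 = 0.3789.

37.89 wt%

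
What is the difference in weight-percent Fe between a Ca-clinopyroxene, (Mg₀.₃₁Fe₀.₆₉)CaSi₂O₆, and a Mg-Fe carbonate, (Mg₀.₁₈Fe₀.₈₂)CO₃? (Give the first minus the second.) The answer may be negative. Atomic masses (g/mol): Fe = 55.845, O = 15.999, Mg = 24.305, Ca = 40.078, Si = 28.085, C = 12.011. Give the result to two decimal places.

-25.39 percentage points

First mineral: 38.533 g Fe in 238.310 g formula = 16.17 wt% Fe.
Second mineral: 45.793 g Fe in 110.176 g formula = 41.56 wt% Fe.
16.17% − 41.56% gives a difference of -25.39 percentage points.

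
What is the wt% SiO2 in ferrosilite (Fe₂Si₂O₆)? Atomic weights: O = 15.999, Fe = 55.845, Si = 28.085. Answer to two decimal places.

45.54 wt%

Formula mass = 263.854 g/mol.
2 Si → 2.0000 mol SiO2 per formula unit; M(SiO2) = 60.083, so SiO2 mass = 120.166 g.
120.166/263.854 × 100 = 45.54 wt%.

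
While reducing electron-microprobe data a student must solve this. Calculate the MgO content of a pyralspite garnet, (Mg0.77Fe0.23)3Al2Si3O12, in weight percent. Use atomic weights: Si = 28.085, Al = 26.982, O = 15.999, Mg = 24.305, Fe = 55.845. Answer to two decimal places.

21.91 wt%

M((Mg0.77Fe0.23)3Al2Si3O12) = 424.885 g/mol; M(MgO) = 40.304 g/mol.
Moles MgO per formula unit = 2.31 Mg ÷ 1 = 2.3100.
MgO fraction = (2.3100 × 40.304) / 424.885 = 93.102/424.885 = 0.2191.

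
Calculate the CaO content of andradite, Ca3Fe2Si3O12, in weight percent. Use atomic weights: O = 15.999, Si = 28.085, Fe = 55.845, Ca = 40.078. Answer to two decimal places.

Molar mass of Ca3Fe2Si3O12 = 3*40.078 + 2*55.845 + 3*28.085 + 12*15.999 = 508.167 g/mol.
Each formula unit contains 3 Ca, equivalent to 3/1 = 3.0000 mol CaO.
M(CaO) = 1×40.078 + 1×15.999 = 56.077 g/mol.
Mass of CaO per formula unit = 3.0000 × 56.077 = 168.231 g.
CaO wt% = 168.231 / 508.167 × 100 = 33.11%.

33.11 wt%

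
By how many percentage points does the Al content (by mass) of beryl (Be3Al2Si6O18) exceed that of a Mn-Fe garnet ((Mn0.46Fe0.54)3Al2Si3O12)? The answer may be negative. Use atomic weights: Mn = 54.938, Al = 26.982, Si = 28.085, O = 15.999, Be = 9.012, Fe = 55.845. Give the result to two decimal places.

First mineral: 53.964 g Al in 537.492 g formula = 10.04 wt% Al.
Second mineral: 53.964 g Al in 496.490 g formula = 10.87 wt% Al.
10.04% − 10.87% gives a difference of -0.83 percentage points.

-0.83 percentage points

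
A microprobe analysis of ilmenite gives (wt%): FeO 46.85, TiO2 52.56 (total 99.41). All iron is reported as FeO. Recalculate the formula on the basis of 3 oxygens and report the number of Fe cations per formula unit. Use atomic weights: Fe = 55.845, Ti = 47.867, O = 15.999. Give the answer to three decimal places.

46.85 wt% FeO ÷ 71.844 g/mol = 0.65211 mol, giving 0.65211 Fe and 0.65211 O.
52.56 wt% TiO2 ÷ 79.865 g/mol = 0.65811 mol, giving 0.65811 Ti and 1.31622 O.
Oxygen sums to 1.96833; scaling by 3/1.96833 = 1.52413 puts the formula on 3 O.
Fe: 0.65211 × 1.52413 = 0.994 atoms per formula unit.

0.994 Fe apfu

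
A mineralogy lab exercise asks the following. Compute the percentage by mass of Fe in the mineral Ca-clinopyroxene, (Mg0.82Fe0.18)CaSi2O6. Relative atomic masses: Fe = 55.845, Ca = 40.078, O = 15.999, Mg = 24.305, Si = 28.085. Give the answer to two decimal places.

M((Mg0.82Fe0.18)CaSi2O6) = 222.224 g/mol.
Fe contributes 0.18 × 55.845 = 10.052 g per mole.
10.052/222.224 = 0.0452 → 4.52%.

4.52 wt%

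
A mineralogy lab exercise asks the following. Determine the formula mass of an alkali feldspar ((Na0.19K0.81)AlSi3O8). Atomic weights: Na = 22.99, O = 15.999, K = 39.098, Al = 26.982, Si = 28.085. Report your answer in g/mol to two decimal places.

The formula mass is the sum 0.19(22.99) + 0.81(39.098) + 1(26.982) + 3(28.085) + 8(15.999).

275.27 g/mol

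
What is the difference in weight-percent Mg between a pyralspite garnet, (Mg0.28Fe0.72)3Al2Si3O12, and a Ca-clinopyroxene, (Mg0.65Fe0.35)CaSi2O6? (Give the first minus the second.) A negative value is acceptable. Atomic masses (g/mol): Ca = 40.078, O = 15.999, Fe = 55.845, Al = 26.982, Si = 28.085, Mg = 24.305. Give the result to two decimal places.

M((Mg0.28Fe0.72)3Al2Si3O12) = 471.248 g/mol, so wt% Mg = 20.416/471.248 × 100 = 4.33%.
M((Mg0.65Fe0.35)CaSi2O6) = 227.586 g/mol, so wt% Mg = 15.798/227.586 × 100 = 6.94%.
4.33 − 6.94 = -2.61 pp.

-2.61 percentage points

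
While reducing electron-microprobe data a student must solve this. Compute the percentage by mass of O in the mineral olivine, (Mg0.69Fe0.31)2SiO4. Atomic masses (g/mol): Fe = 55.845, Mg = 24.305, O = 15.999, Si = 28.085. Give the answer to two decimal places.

39.94 weight percent

Molar mass of (Mg0.69Fe0.31)2SiO4: 1.38·24.305 + 0.62·55.845 + 1·28.085 + 4·15.999 = 160.246 g/mol.
Mass of O per formula unit: 4 × 15.999 = 63.996 g.
Weight fraction O = 63.996 / 160.246 = 0.3994.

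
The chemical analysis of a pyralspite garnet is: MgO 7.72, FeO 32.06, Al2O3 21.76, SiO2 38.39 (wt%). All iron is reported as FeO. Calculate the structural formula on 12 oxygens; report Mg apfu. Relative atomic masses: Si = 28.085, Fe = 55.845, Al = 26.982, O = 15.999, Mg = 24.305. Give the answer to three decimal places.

7.72 wt% MgO ÷ 40.304 g/mol = 0.19154 mol, giving 0.19154 Mg and 0.19154 O.
32.06 wt% FeO ÷ 71.844 g/mol = 0.44624 mol, giving 0.44624 Fe and 0.44624 O.
21.76 wt% Al2O3 ÷ 101.961 g/mol = 0.21341 mol, giving 0.42682 Al and 0.64023 O.
38.39 wt% SiO2 ÷ 60.083 g/mol = 0.63895 mol, giving 0.63895 Si and 1.27790 O.
Oxygen sums to 2.55591; scaling by 12/2.55591 = 4.69500 puts the formula on 12 O.
Mg: 0.19154 × 4.69500 = 0.899 atoms per formula unit.

0.899 Mg apfu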